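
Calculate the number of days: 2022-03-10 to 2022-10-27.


231 days

From March 10, 2022 to October 27, 2022
Rest of March 2022: 31 - 10 = 21
Full months: April 30, May 31, June 30, July 31, August 31, September 30
Days into October 2022: 27
Total = 21 + 30 + 31 + 30 + 31 + 31 + 30 + 27 = 231 days


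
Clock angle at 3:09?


Hour hand = 3×30 + 9×0.5 = 94.5°
Minute hand = 9×6 = 54°
Difference = |94.5 - 54| = 40.5°

40.5°


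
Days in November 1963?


30 days

Month: November (month 11)
November has 30 days


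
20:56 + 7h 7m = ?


Start: 1256 minutes from midnight
Add: 427 minutes
Total: 1683 minutes
Hours: 1683 ÷ 60 = 28 remainder 3
28 ≥ 24 → 28 - 24 = 4 (next day)

04:03 (next day)


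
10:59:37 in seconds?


Hours: 10 × 3600 = 36000
Minutes: 59 × 60 = 3540
Seconds: 37
Total = 36000 + 3540 + 37 = 39577

39577 seconds


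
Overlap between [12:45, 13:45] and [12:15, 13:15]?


Meeting A: 765-825 (in minutes from midnight)
Meeting B: 735-795
Overlap start = max(765, 735) = 765
Overlap end = min(825, 795) = 795
Overlap = max(0, 795 - 765) = 30 min

30 minutes


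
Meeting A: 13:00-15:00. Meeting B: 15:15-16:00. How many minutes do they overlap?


Meeting A: 780-900 (in minutes from midnight)
Meeting B: 915-960
Overlap start = max(780, 915) = 915
Overlap end = min(900, 960) = 900
Overlap = max(0, 900 - 915) = 0 min

0 minutes


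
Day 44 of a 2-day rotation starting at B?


Shifts: A, B
Start: B (index 1)
Day 44: (1 + 44 - 1) mod 2
= 44 mod 2
= 0
Index 0 → shift A

Shift A


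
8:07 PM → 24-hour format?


20:07

Input: 8:07 PM
PM: 8 + 12 = 20


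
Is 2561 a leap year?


Rules: divisible by 4 AND (not by 100 OR by 400)
2561 ÷ 4 = 640 remainder 1 → not divisible by 4
Not divisible by 4 → not a leap year

No


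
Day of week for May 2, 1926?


Sunday

Zeller's congruence:
q=2, m=5, k=26, j=19
h = (2 + ⌊13×6/5⌋ + 26 + ⌊26/4⌋ + ⌊19/4⌋ - 2×19) mod 7
= (2 + 15 + 26 + 6 + 4 - 38) mod 7
= 15 mod 7 = 1
h=1 → Sunday


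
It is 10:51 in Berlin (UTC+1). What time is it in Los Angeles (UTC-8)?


01:51

Time difference = UTC-8 - UTC+1 = -9 hours
New hour = (10 -9) mod 24
= 1 mod 24 = 1
Minutes unchanged → 01:51


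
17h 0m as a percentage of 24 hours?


Total minutes: 17×60 + 0 = 1020
Day = 24×60 = 1440 minutes
Fraction = 1020/1440 ≈ 0.7083
As a percentage: 1020/1440 × 100 ≈ 70.83%

0.7083 (70.83%)


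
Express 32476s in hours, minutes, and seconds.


Hours: 32476 ÷ 3600 = 9 remainder 76
Minutes: 76 ÷ 60 = 1 remainder 16
Seconds: 16

9h 1m 16s


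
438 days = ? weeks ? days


Weeks: 438 ÷ 7 = 62 remainder 4

62 weeks 4 days


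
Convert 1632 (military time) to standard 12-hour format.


Hour: 16
16 - 12 = 4 → PM

4:32 PM


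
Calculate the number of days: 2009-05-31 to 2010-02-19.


264 days

From May 31, 2009 to February 19, 2010
Rest of May 2009: 31 - 31 = 0
Full months: June 30, July 31, August 31, September 30, October 31, November 30, December 31, January 31
Days into February 2010: 19
Total = 0 + 30 + 31 + 31 + 30 + 31 + 30 + 31 + 31 + 19 = 264 days


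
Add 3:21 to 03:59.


Start: 239 minutes from midnight
Add: 201 minutes
Total: 440 minutes
Hours: 440 ÷ 60 = 7 remainder 20

07:20


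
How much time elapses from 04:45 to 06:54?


2h 9m

End time in minutes: 6×60 + 54 = 414
Start time in minutes: 4×60 + 45 = 285
Difference = 414 - 285 = 129 minutes
= 2 hours 9 minutes


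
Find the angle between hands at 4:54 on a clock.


Hour hand = 4×30 + 54×0.5 = 147.0°
Minute hand = 54×6 = 324°
Difference = |147.0 - 324| = 177.0°

177.0°


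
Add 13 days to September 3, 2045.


September 16, 2045

Start: September 3, 2045
Add 13 days
September 3 + 13 = September 16, 2045


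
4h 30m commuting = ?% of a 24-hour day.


Time: 270 minutes
Day: 1440 minutes
Percentage = (270/1440) × 100 ≈ 18.8%

18.8%


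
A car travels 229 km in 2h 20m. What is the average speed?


Distance: 229 km
Time: 2h 20m = 140 min = 140/60 = 7/3 hours
Speed = 229 ÷ (7/3) = 229 × 3 / 7 = 687/7 ≈ 98.1 km/h

98.1 km/h


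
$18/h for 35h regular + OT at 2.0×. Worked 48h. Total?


Regular: 35h × $18 = $630.00
Overtime: 48 - 35 = 13h
OT pay: 13h × $18 × 2.0 = $468.00
Total = $630.00 + $468.00 = $1098.00

$1098.00


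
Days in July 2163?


Month: July (month 7)
July has 31 days

31 days


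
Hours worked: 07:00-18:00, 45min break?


Total time = (18×60+0) - (7×60+0)
= 1080 - 420 = 660 min
Minus break: 660 - 45 = 615 min
= 10h 15m

10h 15m (615 minutes)


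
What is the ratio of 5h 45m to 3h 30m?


23:14 (1.64)

Duration 1: 345 minutes
Duration 2: 210 minutes
Ratio = 345:210
GCD = 15
Simplified = 23:14
As a decimal: 23/14 ≈ 1.64


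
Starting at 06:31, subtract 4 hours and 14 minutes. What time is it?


02:17

Start: 391 minutes from midnight
Subtract: 254 minutes
Remaining: 391 - 254 = 137
Hours: 2, Minutes: 17


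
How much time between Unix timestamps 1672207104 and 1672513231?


Difference = 1672513231 - 1672207104 = 306127 seconds
In hours: 306127 / 3600 ≈ 85.0
In days: 306127 / 86400 ≈ 3.54

306127 seconds (85.0 hours / 3.54 days)


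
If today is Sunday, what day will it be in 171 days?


Start: Sunday (index 6)
(6 + 171) mod 7
= 177 mod 7
= 2
Index 2 → Wednesday

Wednesday


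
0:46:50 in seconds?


Hours: 0 × 3600 = 0
Minutes: 46 × 60 = 2760
Seconds: 50
Total = 0 + 2760 + 50 = 2810

2810 seconds


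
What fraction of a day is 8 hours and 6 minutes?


Total minutes: 8×60 + 6 = 486
Day = 24×60 = 1440 minutes
Fraction = 486/1440 = 0.3375
As a percentage: 486/1440 × 100 = 33.75%

0.3375 (33.75%)


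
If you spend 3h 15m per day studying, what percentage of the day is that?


Time: 195 minutes
Day: 1440 minutes
Percentage = (195/1440) × 100 ≈ 13.5%

13.5%


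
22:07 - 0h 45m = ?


Start: 1327 minutes from midnight
Subtract: 45 minutes
Remaining: 1327 - 45 = 1282
Hours: 21, Minutes: 22

21:22


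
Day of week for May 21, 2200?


Zeller's congruence:
q=21, m=5, k=0, j=22
h = (21 + ⌊13×6/5⌋ + 0 + ⌊0/4⌋ + ⌊22/4⌋ - 2×22) mod 7
= (21 + 15 + 0 + 0 + 5 - 44) mod 7
= -3 mod 7 = 4
h=4 → Wednesday

Wednesday


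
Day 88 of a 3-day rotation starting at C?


Shifts: A, B, C
Start: C (index 2)
Day 88: (2 + 88 - 1) mod 3
= 89 mod 3
= 2
Index 2 → shift C

Shift C


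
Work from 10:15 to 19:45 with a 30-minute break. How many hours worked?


Total time = (19×60+45) - (10×60+15)
= 1185 - 615 = 570 min
Minus break: 570 - 30 = 540 min
= 9h 0m

9h 0m (540 minutes)


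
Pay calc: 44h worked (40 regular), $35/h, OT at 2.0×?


$1680.00

Regular: 40h × $35 = $1400.00
Overtime: 44 - 40 = 4h
OT pay: 4h × $35 × 2.0 = $280.00
Total = $1400.00 + $280.00 = $1680.00


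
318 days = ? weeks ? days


Weeks: 318 ÷ 7 = 45 remainder 3

45 weeks 3 days


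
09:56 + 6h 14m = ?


Start: 596 minutes from midnight
Add: 374 minutes
Total: 970 minutes
Hours: 970 ÷ 60 = 16 remainder 10

16:10


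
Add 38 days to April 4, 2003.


May 12, 2003

Start: April 4, 2003
Add 38 days
April 4 → May 1: 30 - 4 + 1 = 27 days (38 - 27 = 11 left)
May 1 + 11 = May 12, 2003


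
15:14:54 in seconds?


Hours: 15 × 3600 = 54000
Minutes: 14 × 60 = 840
Seconds: 54
Total = 54000 + 840 + 54 = 54894

54894 seconds


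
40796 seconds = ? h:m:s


11h 19m 56s

Hours: 40796 ÷ 3600 = 11 remainder 1196
Minutes: 1196 ÷ 60 = 19 remainder 56
Seconds: 56


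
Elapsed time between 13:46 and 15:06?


End time in minutes: 15×60 + 6 = 906
Start time in minutes: 13×60 + 46 = 826
Difference = 906 - 826 = 80 minutes
= 1 hours 20 minutes

1h 20m


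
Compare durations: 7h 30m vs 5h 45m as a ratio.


30:23 (1.30)

Duration 1: 450 minutes
Duration 2: 345 minutes
Ratio = 450:345
GCD = 15
Simplified = 30:23
As a decimal: 30/23 ≈ 1.30


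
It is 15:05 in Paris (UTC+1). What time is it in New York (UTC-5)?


09:05

Time difference = UTC-5 - UTC+1 = -6 hours
New hour = (15 -6) mod 24
= 9 mod 24 = 9
Minutes unchanged → 09:05


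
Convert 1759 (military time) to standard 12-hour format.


Hour: 17
17 - 12 = 5 → PM

5:59 PM


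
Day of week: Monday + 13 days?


Start: Monday (index 0)
(0 + 13) mod 7
= 13 mod 7
= 6
Index 6 → Sunday

Sunday


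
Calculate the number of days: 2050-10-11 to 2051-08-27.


320 days

From October 11, 2050 to August 27, 2051
Rest of October 2050: 31 - 11 = 20
Full months: November 30, December 31, January 31, February 2051 28, March 31, April 30, May 31, June 30, July 31
Days into August 2051: 27
Total = 20 + 30 + 31 + 31 + 28 + 31 + 30 + 31 + 30 + 31 + 27 = 320 days


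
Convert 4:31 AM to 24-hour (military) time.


Input: 4:31 AM
AM hour stays: 4

04:31


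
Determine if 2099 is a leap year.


Rules: divisible by 4 AND (not by 100 OR by 400)
2099 ÷ 4 = 524 remainder 3 → not divisible by 4
Not divisible by 4 → not a leap year

No


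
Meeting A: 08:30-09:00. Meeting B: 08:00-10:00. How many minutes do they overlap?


Meeting A: 510-540 (in minutes from midnight)
Meeting B: 480-600
Overlap start = max(510, 480) = 510
Overlap end = min(540, 600) = 540
Overlap = max(0, 540 - 510) = 30 min

30 minutes


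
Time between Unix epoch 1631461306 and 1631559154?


Difference = 1631559154 - 1631461306 = 97848 seconds
In hours: 97848 / 3600 ≈ 27.2
In days: 97848 / 86400 ≈ 1.13

97848 seconds (27.2 hours / 1.13 days)


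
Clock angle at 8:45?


7.5°

Hour hand = 8×30 + 45×0.5 = 262.5°
Minute hand = 45×6 = 270°
Difference = |262.5 - 270| = 7.5°


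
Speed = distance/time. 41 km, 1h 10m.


Distance: 41 km
Time: 1h 10m = 70 min = 70/60 = 7/6 hours
Speed = 41 ÷ (7/6) = 41 × 6 / 7 = 246/7 ≈ 35.1 km/h

35.1 km/h


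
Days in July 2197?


Month: July (month 7)
July has 31 days

31 days


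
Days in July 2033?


31 days

Month: July (month 7)
July has 31 days


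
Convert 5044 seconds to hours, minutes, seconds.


Hours: 5044 ÷ 3600 = 1 remainder 1444
Minutes: 1444 ÷ 60 = 24 remainder 4
Seconds: 4

1h 24m 4s


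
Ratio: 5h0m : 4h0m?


5:4 (1.25)

Duration 1: 300 minutes
Duration 2: 240 minutes
Ratio = 300:240
GCD = 60
Simplified = 5:4
As a decimal: 5/4 = 1.25


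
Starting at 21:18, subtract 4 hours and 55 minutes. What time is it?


Start: 1278 minutes from midnight
Subtract: 295 minutes
Remaining: 1278 - 295 = 983
Hours: 16, Minutes: 23

16:23


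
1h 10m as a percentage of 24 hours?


Total minutes: 1×60 + 10 = 70
Day = 24×60 = 1440 minutes
Fraction = 70/1440 ≈ 0.0486
As a percentage: 70/1440 × 100 ≈ 4.86%

0.0486 (4.86%)


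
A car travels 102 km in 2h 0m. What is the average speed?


Distance: 102 km
Time: 2 hours
Speed = 102 / 2 = 51.0 km/h

51.0 km/h


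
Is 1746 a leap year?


Rules: divisible by 4 AND (not by 100 OR by 400)
1746 ÷ 4 = 436 remainder 2 → not divisible by 4
Not divisible by 4 → not a leap year

No


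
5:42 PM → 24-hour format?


17:42

Input: 5:42 PM
PM: 5 + 12 = 17


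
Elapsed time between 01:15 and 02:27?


End time in minutes: 2×60 + 27 = 147
Start time in minutes: 1×60 + 15 = 75
Difference = 147 - 75 = 72 minutes
= 1 hours 12 minutes

1h 12m


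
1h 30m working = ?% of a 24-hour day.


6.3%

Time: 90 minutes
Day: 1440 minutes
Percentage = (90/1440) × 100 ≈ 6.3%


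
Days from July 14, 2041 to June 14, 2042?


335 days

From July 14, 2041 to June 14, 2042
Rest of July 2041: 31 - 14 = 17
Full months: August 31, September 30, October 31, November 30, December 31, January 31, February 2042 28, March 31, April 30, May 31
Days into June 2042: 14
Total = 17 + 31 + 30 + 31 + 30 + 31 + 31 + 28 + 31 + 30 + 31 + 14 = 335 days


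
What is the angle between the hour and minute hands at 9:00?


Hour hand = 9×30 + 0×0.5 = 270.0°
Minute hand = 0×6 = 0°
Difference = |270.0 - 0| = 270.0°
Since > 180°: 360 - 270.0 = 90.0°

90.0°


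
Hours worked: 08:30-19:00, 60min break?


Total time = (19×60+0) - (8×60+30)
= 1140 - 510 = 630 min
Minus break: 630 - 60 = 570 min
= 9h 30m

9h 30m (570 minutes)


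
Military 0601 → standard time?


Hour: 6
6 < 12 → AM

6:01 AM


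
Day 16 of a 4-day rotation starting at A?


Shift D

Shifts: A, B, C, D
Start: A (index 0)
Day 16: (0 + 16 - 1) mod 4
= 15 mod 4
= 3
Index 3 → shift D


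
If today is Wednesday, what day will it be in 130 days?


Sunday

Start: Wednesday (index 2)
(2 + 130) mod 7
= 132 mod 7
= 6
Index 6 → Sunday


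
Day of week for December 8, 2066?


Zeller's congruence:
q=8, m=12, k=66, j=20
h = (8 + ⌊13×13/5⌋ + 66 + ⌊66/4⌋ + ⌊20/4⌋ - 2×20) mod 7
= (8 + 33 + 66 + 16 + 5 - 40) mod 7
= 88 mod 7 = 4
h=4 → Wednesday

Wednesday


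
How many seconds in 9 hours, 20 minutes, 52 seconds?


33652 seconds

Hours: 9 × 3600 = 32400
Minutes: 20 × 60 = 1200
Seconds: 52
Total = 32400 + 1200 + 52 = 33652


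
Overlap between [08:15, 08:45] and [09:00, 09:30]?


0 minutes

Meeting A: 495-525 (in minutes from midnight)
Meeting B: 540-570
Overlap start = max(495, 540) = 540
Overlap end = min(525, 570) = 525
Overlap = max(0, 525 - 540) = 0 min


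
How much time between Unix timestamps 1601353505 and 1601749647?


Difference = 1601749647 - 1601353505 = 396142 seconds
In hours: 396142 / 3600 ≈ 110.0
In days: 396142 / 86400 ≈ 4.58

396142 seconds (110.0 hours / 4.58 days)


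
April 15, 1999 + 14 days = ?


Start: April 15, 1999
Add 14 days
April 15 + 14 = April 29, 1999

April 29, 1999


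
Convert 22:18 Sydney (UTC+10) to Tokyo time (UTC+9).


Time difference = UTC+9 - UTC+10 = -1 hours
New hour = (22 -1) mod 24
= 21 mod 24 = 21
Minutes unchanged → 21:18

21:18


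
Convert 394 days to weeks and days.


Weeks: 394 ÷ 7 = 56 remainder 2

56 weeks 2 days


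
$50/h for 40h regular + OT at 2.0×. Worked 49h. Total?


$2900.00

Regular: 40h × $50 = $2000.00
Overtime: 49 - 40 = 9h
OT pay: 9h × $50 × 2.0 = $900.00
Total = $2000.00 + $900.00 = $2900.00


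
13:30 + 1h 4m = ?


Start: 810 minutes from midnight
Add: 64 minutes
Total: 874 minutes
Hours: 874 ÷ 60 = 14 remainder 34

14:34


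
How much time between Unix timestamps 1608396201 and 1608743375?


Difference = 1608743375 - 1608396201 = 347174 seconds
In hours: 347174 / 3600 ≈ 96.4
In days: 347174 / 86400 ≈ 4.02

347174 seconds (96.4 hours / 4.02 days)


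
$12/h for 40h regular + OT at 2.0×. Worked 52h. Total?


Regular: 40h × $12 = $480.00
Overtime: 52 - 40 = 12h
OT pay: 12h × $12 × 2.0 = $288.00
Total = $480.00 + $288.00 = $768.00

$768.00


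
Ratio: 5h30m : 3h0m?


Duration 1: 330 minutes
Duration 2: 180 minutes
Ratio = 330:180
GCD = 30
Simplified = 11:6
As a decimal: 11/6 ≈ 1.83

11:6 (1.83)


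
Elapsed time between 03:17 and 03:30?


End time in minutes: 3×60 + 30 = 210
Start time in minutes: 3×60 + 17 = 197
Difference = 210 - 197 = 13 minutes
= 0 hours 13 minutes

0h 13m


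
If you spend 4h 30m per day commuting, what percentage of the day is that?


18.8%

Time: 270 minutes
Day: 1440 minutes
Percentage = (270/1440) × 100 ≈ 18.8%


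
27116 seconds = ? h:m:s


7h 31m 56s

Hours: 27116 ÷ 3600 = 7 remainder 1916
Minutes: 1916 ÷ 60 = 31 remainder 56
Seconds: 56


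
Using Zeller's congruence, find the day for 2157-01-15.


Saturday

Zeller's congruence:
q=15, m=13, k=56, j=21
h = (15 + ⌊13×14/5⌋ + 56 + ⌊56/4⌋ + ⌊21/4⌋ - 2×21) mod 7
= (15 + 36 + 56 + 14 + 5 - 42) mod 7
= 84 mod 7 = 0
h=0 → Saturday


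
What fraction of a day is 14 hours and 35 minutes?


Total minutes: 14×60 + 35 = 875
Day = 24×60 = 1440 minutes
Fraction = 875/1440 ≈ 0.6076
As a percentage: 875/1440 × 100 ≈ 60.76%

0.6076 (60.76%)


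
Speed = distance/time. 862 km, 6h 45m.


127.7 km/h

Distance: 862 km
Time: 6h 45m = 405 min = 405/60 = 27/4 hours
Speed = 862 ÷ (27/4) = 862 × 4 / 27 = 3448/27 ≈ 127.7 km/h


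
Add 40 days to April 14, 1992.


Start: April 14, 1992
Add 40 days
April 14 → May 1: 30 - 14 + 1 = 17 days (40 - 17 = 23 left)
May 1 + 23 = May 24, 1992

May 24, 1992


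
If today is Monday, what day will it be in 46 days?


Start: Monday (index 0)
(0 + 46) mod 7
= 46 mod 7
= 4
Index 4 → Friday

Friday


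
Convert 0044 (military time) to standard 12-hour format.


Hour: 0
0 → 12 AM (midnight)

12:44 AM


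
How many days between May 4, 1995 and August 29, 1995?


117 days

From May 4, 1995 to August 29, 1995
Rest of May 1995: 31 - 4 = 27
Full months: June 30, July 31
Days into August 1995: 29
Total = 27 + 30 + 31 + 29 = 117 days


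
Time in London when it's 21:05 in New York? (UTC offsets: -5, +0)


02:05 (next day)

Time difference = UTC+0 - UTC-5 = +5 hours
New hour = (21 + 5) mod 24
= 26 mod 24 = 2
Minutes unchanged → 02:05; 26 ≥ 24 → next day


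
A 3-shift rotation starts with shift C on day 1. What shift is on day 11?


Shift A

Shifts: A, B, C
Start: C (index 2)
Day 11: (2 + 11 - 1) mod 3
= 12 mod 3
= 0
Index 0 → shift A


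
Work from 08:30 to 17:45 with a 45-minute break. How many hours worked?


8h 30m (510 minutes)

Total time = (17×60+45) - (8×60+30)
= 1065 - 510 = 555 min
Minus break: 555 - 45 = 510 min
= 8h 30m


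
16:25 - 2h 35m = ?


13:50

Start: 985 minutes from midnight
Subtract: 155 minutes
Remaining: 985 - 155 = 830
Hours: 13, Minutes: 50


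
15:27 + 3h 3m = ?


Start: 927 minutes from midnight
Add: 183 minutes
Total: 1110 minutes
Hours: 1110 ÷ 60 = 18 remainder 30

18:30


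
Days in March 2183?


31 days

Month: March (month 3)
March has 31 days


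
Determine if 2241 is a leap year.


Rules: divisible by 4 AND (not by 100 OR by 400)
2241 ÷ 4 = 560 remainder 1 → not divisible by 4
Not divisible by 4 → not a leap year

No


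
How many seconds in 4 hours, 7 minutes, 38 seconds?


Hours: 4 × 3600 = 14400
Minutes: 7 × 60 = 420
Seconds: 38
Total = 14400 + 420 + 38 = 14858

14858 seconds


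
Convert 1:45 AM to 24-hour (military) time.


Input: 1:45 AM
AM hour stays: 1

01:45


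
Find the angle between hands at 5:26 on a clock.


Hour hand = 5×30 + 26×0.5 = 163.0°
Minute hand = 26×6 = 156°
Difference = |163.0 - 156| = 7.0°

7.0°


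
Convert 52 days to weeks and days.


7 weeks 3 days

Weeks: 52 ÷ 7 = 7 remainder 3


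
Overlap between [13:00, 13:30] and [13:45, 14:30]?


0 minutes

Meeting A: 780-810 (in minutes from midnight)
Meeting B: 825-870
Overlap start = max(780, 825) = 825
Overlap end = min(810, 870) = 810
Overlap = max(0, 810 - 825) = 0 min


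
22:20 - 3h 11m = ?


Start: 1340 minutes from midnight
Subtract: 191 minutes
Remaining: 1340 - 191 = 1149
Hours: 19, Minutes: 9

19:09


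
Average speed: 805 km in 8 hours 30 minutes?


94.7 km/h

Distance: 805 km
Time: 8h 30m = 510 min = 510/60 = 17/2 hours
Speed = 805 ÷ (17/2) = 805 × 2 / 17 = 1610/17 ≈ 94.7 km/h


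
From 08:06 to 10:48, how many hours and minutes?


End time in minutes: 10×60 + 48 = 648
Start time in minutes: 8×60 + 6 = 486
Difference = 648 - 486 = 162 minutes
= 2 hours 42 minutes

2h 42m


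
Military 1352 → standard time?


1:52 PM

Hour: 13
13 - 12 = 1 → PM


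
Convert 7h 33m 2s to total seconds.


Hours: 7 × 3600 = 25200
Minutes: 33 × 60 = 1980
Seconds: 2
Total = 25200 + 1980 + 2 = 27182

27182 seconds


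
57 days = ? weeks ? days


8 weeks 1 days

Weeks: 57 ÷ 7 = 8 remainder 1


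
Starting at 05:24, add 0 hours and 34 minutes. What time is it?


05:58

Start: 324 minutes from midnight
Add: 34 minutes
Total: 358 minutes
Hours: 358 ÷ 60 = 5 remainder 58


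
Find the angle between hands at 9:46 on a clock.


17.0°

Hour hand = 9×30 + 46×0.5 = 293.0°
Minute hand = 46×6 = 276°
Difference = |293.0 - 276| = 17.0°


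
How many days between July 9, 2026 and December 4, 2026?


148 days

From July 9, 2026 to December 4, 2026
Rest of July 2026: 31 - 9 = 22
Full months: August 31, September 30, October 31, November 30
Days into December 2026: 4
Total = 22 + 31 + 30 + 31 + 30 + 4 = 148 days


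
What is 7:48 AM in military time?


Input: 7:48 AM
AM hour stays: 7

07:48


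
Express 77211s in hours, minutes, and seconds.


Hours: 77211 ÷ 3600 = 21 remainder 1611
Minutes: 1611 ÷ 60 = 26 remainder 51
Seconds: 51

21h 26m 51s


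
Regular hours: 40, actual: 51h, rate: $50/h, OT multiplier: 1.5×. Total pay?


$2825.00

Regular: 40h × $50 = $2000.00
Overtime: 51 - 40 = 11h
OT pay: 11h × $50 × 1.5 = $825.00
Total = $2000.00 + $825.00 = $2825.00


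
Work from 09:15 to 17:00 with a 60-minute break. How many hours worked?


6h 45m (405 minutes)

Total time = (17×60+0) - (9×60+15)
= 1020 - 555 = 465 min
Minus break: 465 - 60 = 405 min
= 6h 45m


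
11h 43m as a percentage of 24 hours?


Total minutes: 11×60 + 43 = 703
Day = 24×60 = 1440 minutes
Fraction = 703/1440 ≈ 0.4882
As a percentage: 703/1440 × 100 ≈ 48.82%

0.4882 (48.82%)


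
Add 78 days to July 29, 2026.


October 15, 2026

Start: July 29, 2026
Add 78 days
July 29 → August 1: 31 - 29 + 1 = 3 days (78 - 3 = 75 left)
August 1 → September 1: 31 - 1 + 1 = 31 days (75 - 31 = 44 left)
September 1 → October 1: 30 - 1 + 1 = 30 days (44 - 30 = 14 left)
October 1 + 14 = October 15, 2026


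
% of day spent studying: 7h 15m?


Time: 435 minutes
Day: 1440 minutes
Percentage = (435/1440) × 100 ≈ 30.2%

30.2%


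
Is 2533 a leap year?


No

Rules: divisible by 4 AND (not by 100 OR by 400)
2533 ÷ 4 = 633 remainder 1 → not divisible by 4
Not divisible by 4 → not a leap year


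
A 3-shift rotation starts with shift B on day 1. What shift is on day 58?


Shift B

Shifts: A, B, C
Start: B (index 1)
Day 58: (1 + 58 - 1) mod 3
= 58 mod 3
= 1
Index 1 → shift B


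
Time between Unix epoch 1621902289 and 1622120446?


218157 seconds (60.6 hours / 2.52 days)

Difference = 1622120446 - 1621902289 = 218157 seconds
In hours: 218157 / 3600 ≈ 60.6
In days: 218157 / 86400 ≈ 2.52


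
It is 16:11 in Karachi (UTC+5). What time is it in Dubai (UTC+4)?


Time difference = UTC+4 - UTC+5 = -1 hours
New hour = (16 -1) mod 24
= 15 mod 24 = 15
Minutes unchanged → 15:11

15:11


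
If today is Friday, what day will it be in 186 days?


Start: Friday (index 4)
(4 + 186) mod 7
= 190 mod 7
= 1
Index 1 → Tuesday

Tuesday


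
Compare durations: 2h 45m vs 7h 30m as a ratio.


11:30 (0.37)

Duration 1: 165 minutes
Duration 2: 450 minutes
Ratio = 165:450
GCD = 15
Simplified = 11:30
As a decimal: 11/30 ≈ 0.37


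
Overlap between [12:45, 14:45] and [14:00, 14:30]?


30 minutes

Meeting A: 765-885 (in minutes from midnight)
Meeting B: 840-870
Overlap start = max(765, 840) = 840
Overlap end = min(885, 870) = 870
Overlap = max(0, 870 - 840) = 30 min


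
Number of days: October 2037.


Month: October (month 10)
October has 31 days

31 days


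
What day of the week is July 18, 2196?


Monday

Zeller's congruence:
q=18, m=7, k=96, j=21
h = (18 + ⌊13×8/5⌋ + 96 + ⌊96/4⌋ + ⌊21/4⌋ - 2×21) mod 7
= (18 + 20 + 96 + 24 + 5 - 42) mod 7
= 121 mod 7 = 2
h=2 → Monday


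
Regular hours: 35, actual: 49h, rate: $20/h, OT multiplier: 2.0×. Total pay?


$1260.00

Regular: 35h × $20 = $700.00
Overtime: 49 - 35 = 14h
OT pay: 14h × $20 × 2.0 = $560.00
Total = $700.00 + $560.00 = $1260.00


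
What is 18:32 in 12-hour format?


6:32 PM

Hour: 18
18 - 12 = 6 → PM


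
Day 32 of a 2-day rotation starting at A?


Shift B

Shifts: A, B
Start: A (index 0)
Day 32: (0 + 32 - 1) mod 2
= 31 mod 2
= 1
Index 1 → shift B


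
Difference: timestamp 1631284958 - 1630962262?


Difference = 1631284958 - 1630962262 = 322696 seconds
In hours: 322696 / 3600 ≈ 89.6
In days: 322696 / 86400 ≈ 3.73

322696 seconds (89.6 hours / 3.73 days)


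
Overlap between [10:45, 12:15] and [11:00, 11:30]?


Meeting A: 645-735 (in minutes from midnight)
Meeting B: 660-690
Overlap start = max(645, 660) = 660
Overlap end = min(735, 690) = 690
Overlap = max(0, 690 - 660) = 30 min

30 minutes


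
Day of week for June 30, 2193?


Sunday

Zeller's congruence:
q=30, m=6, k=93, j=21
h = (30 + ⌊13×7/5⌋ + 93 + ⌊93/4⌋ + ⌊21/4⌋ - 2×21) mod 7
= (30 + 18 + 93 + 23 + 5 - 42) mod 7
= 127 mod 7 = 1
h=1 → Sunday


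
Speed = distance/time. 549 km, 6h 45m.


81.3 km/h

Distance: 549 km
Time: 6h 45m = 405 min = 405/60 = 27/4 hours
Speed = 549 ÷ (27/4) = 549 × 4 / 27 = 2196/27 ≈ 81.3 km/h


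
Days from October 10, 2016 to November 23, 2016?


44 days

From October 10, 2016 to November 23, 2016
Rest of October 2016: 31 - 10 = 21
Days into November 2016: 23
Total = 21 + 23 = 44 days


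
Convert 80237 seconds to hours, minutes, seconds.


22h 17m 17s

Hours: 80237 ÷ 3600 = 22 remainder 1037
Minutes: 1037 ÷ 60 = 17 remainder 17
Seconds: 17


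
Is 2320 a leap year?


Yes

Rules: divisible by 4 AND (not by 100 OR by 400)
2320 ÷ 4 = 580 exactly → divisible by 4
2320 ÷ 100 = 23 remainder 20 → not divisible by 100
Divisible by 4 but not by 100 → leap year


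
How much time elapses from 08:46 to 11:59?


End time in minutes: 11×60 + 59 = 719
Start time in minutes: 8×60 + 46 = 526
Difference = 719 - 526 = 193 minutes
= 3 hours 13 minutes

3h 13m


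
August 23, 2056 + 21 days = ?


September 13, 2056

Start: August 23, 2056
Add 21 days
August 23 → September 1: 31 - 23 + 1 = 9 days (21 - 9 = 12 left)
September 1 + 12 = September 13, 2056


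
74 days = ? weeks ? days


Weeks: 74 ÷ 7 = 10 remainder 4

10 weeks 4 days


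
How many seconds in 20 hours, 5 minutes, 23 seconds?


Hours: 20 × 3600 = 72000
Minutes: 5 × 60 = 300
Seconds: 23
Total = 72000 + 300 + 23 = 72323

72323 seconds


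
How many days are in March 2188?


31 days

Month: March (month 3)
March has 31 days


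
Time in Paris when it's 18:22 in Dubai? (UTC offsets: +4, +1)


Time difference = UTC+1 - UTC+4 = -3 hours
New hour = (18 -3) mod 24
= 15 mod 24 = 15
Minutes unchanged → 15:22

15:22


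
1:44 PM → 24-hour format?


13:44

Input: 1:44 PM
PM: 1 + 12 = 13


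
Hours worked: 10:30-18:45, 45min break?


7h 30m (450 minutes)

Total time = (18×60+45) - (10×60+30)
= 1125 - 630 = 495 min
Minus break: 495 - 45 = 450 min
= 7h 30m


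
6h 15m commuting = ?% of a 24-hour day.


26.0%

Time: 375 minutes
Day: 1440 minutes
Percentage = (375/1440) × 100 ≈ 26.0%


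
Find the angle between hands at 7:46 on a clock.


Hour hand = 7×30 + 46×0.5 = 233.0°
Minute hand = 46×6 = 276°
Difference = |233.0 - 276| = 43.0°

43.0°


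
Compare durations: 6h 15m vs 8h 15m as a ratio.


25:33 (0.76)

Duration 1: 375 minutes
Duration 2: 495 minutes
Ratio = 375:495
GCD = 15
Simplified = 25:33
As a decimal: 25/33 ≈ 0.76


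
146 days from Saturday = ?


Start: Saturday (index 5)
(5 + 146) mod 7
= 151 mod 7
= 4
Index 4 → Friday

Friday


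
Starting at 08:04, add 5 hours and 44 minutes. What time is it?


13:48

Start: 484 minutes from midnight
Add: 344 minutes
Total: 828 minutes
Hours: 828 ÷ 60 = 13 remainder 48


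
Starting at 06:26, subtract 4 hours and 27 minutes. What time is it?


01:59

Start: 386 minutes from midnight
Subtract: 267 minutes
Remaining: 386 - 267 = 119
Hours: 1, Minutes: 59


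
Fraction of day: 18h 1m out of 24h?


0.7507 (75.07%)

Total minutes: 18×60 + 1 = 1081
Day = 24×60 = 1440 minutes
Fraction = 1081/1440 ≈ 0.7507
As a percentage: 1081/1440 × 100 ≈ 75.07%


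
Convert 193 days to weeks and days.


Weeks: 193 ÷ 7 = 27 remainder 4

27 weeks 4 days


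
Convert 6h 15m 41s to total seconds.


22541 seconds

Hours: 6 × 3600 = 21600
Minutes: 15 × 60 = 900
Seconds: 41
Total = 21600 + 900 + 41 = 22541


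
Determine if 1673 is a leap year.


No

Rules: divisible by 4 AND (not by 100 OR by 400)
1673 ÷ 4 = 418 remainder 1 → not divisible by 4
Not divisible by 4 → not a leap year


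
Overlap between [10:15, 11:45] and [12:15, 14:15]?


0 minutes

Meeting A: 615-705 (in minutes from midnight)
Meeting B: 735-855
Overlap start = max(615, 735) = 735
Overlap end = min(705, 855) = 705
Overlap = max(0, 705 - 735) = 0 min


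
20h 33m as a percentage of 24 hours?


Total minutes: 20×60 + 33 = 1233
Day = 24×60 = 1440 minutes
Fraction = 1233/1440 ≈ 0.8563
As a percentage: 1233/1440 × 100 ≈ 85.63%

0.8563 (85.63%)


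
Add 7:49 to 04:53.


12:42

Start: 293 minutes from midnight
Add: 469 minutes
Total: 762 minutes
Hours: 762 ÷ 60 = 12 remainder 42


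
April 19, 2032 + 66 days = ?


Start: April 19, 2032
Add 66 days
April 19 → May 1: 30 - 19 + 1 = 12 days (66 - 12 = 54 left)
May 1 → June 1: 31 - 1 + 1 = 31 days (54 - 31 = 23 left)
June 1 + 23 = June 24, 2032

June 24, 2032


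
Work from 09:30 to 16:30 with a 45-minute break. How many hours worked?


Total time = (16×60+30) - (9×60+30)
= 990 - 570 = 420 min
Minus break: 420 - 45 = 375 min
= 6h 15m

6h 15m (375 minutes)


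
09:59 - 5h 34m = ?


Start: 599 minutes from midnight
Subtract: 334 minutes
Remaining: 599 - 334 = 265
Hours: 4, Minutes: 25

04:25


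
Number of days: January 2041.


31 days

Month: January (month 1)
January has 31 days


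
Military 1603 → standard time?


4:03 PM

Hour: 16
16 - 12 = 4 → PM


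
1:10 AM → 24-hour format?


01:10

Input: 1:10 AM
AM hour stays: 1


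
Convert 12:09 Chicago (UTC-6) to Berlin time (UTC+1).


Time difference = UTC+1 - UTC-6 = +7 hours
New hour = (12 + 7) mod 24
= 19 mod 24 = 19
Minutes unchanged → 19:09

19:09


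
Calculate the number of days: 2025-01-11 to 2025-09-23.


From January 11, 2025 to September 23, 2025
Rest of January 2025: 31 - 11 = 20
Full months: February 2025 28, March 31, April 30, May 31, June 30, July 31, August 31
Days into September 2025: 23
Total = 20 + 28 + 31 + 30 + 31 + 30 + 31 + 31 + 23 = 255 days

255 days


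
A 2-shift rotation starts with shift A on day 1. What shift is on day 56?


Shifts: A, B
Start: A (index 0)
Day 56: (0 + 56 - 1) mod 2
= 55 mod 2
= 1
Index 1 → shift B

Shift B


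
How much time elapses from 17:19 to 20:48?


End time in minutes: 20×60 + 48 = 1248
Start time in minutes: 17×60 + 19 = 1039
Difference = 1248 - 1039 = 209 minutes
= 3 hours 29 minutes

3h 29m


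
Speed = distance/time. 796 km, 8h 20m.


95.5 km/h

Distance: 796 km
Time: 8h 20m = 500 min = 500/60 = 25/3 hours
Speed = 796 ÷ (25/3) = 796 × 3 / 25 = 2388/25 ≈ 95.5 km/h


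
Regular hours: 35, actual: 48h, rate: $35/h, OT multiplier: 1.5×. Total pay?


Regular: 35h × $35 = $1225.00
Overtime: 48 - 35 = 13h
OT pay: 13h × $35 × 1.5 = $682.50
Total = $1225.00 + $682.50 = $1907.50

$1907.50


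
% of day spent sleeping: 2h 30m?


Time: 150 minutes
Day: 1440 minutes
Percentage = (150/1440) × 100 ≈ 10.4%

10.4%


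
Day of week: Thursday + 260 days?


Friday

Start: Thursday (index 3)
(3 + 260) mod 7
= 263 mod 7
= 4
Index 4 → Friday


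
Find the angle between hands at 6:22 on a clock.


Hour hand = 6×30 + 22×0.5 = 191.0°
Minute hand = 22×6 = 132°
Difference = |191.0 - 132| = 59.0°

59.0°


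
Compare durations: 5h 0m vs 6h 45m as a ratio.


20:27 (0.74)

Duration 1: 300 minutes
Duration 2: 405 minutes
Ratio = 300:405
GCD = 15
Simplified = 20:27
As a decimal: 20/27 ≈ 0.74


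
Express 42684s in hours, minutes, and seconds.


11h 51m 24s

Hours: 42684 ÷ 3600 = 11 remainder 3084
Minutes: 3084 ÷ 60 = 51 remainder 24
Seconds: 24


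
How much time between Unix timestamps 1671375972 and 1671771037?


Difference = 1671771037 - 1671375972 = 395065 seconds
In hours: 395065 / 3600 ≈ 109.7
In days: 395065 / 86400 ≈ 4.57

395065 seconds (109.7 hours / 4.57 days)


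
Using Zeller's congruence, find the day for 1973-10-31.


Wednesday

Zeller's congruence:
q=31, m=10, k=73, j=19
h = (31 + ⌊13×11/5⌋ + 73 + ⌊73/4⌋ + ⌊19/4⌋ - 2×19) mod 7
= (31 + 28 + 73 + 18 + 4 - 38) mod 7
= 116 mod 7 = 4
h=4 → Wednesday


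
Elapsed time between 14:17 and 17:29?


3h 12m

End time in minutes: 17×60 + 29 = 1049
Start time in minutes: 14×60 + 17 = 857
Difference = 1049 - 857 = 192 minutes
= 3 hours 12 minutes


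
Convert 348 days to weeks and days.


49 weeks 5 days

Weeks: 348 ÷ 7 = 49 remainder 5


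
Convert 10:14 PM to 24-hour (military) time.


Input: 10:14 PM
PM: 10 + 12 = 22

22:14


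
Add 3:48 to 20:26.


Start: 1226 minutes from midnight
Add: 228 minutes
Total: 1454 minutes
Hours: 1454 ÷ 60 = 24 remainder 14
24 ≥ 24 → 24 - 24 = 0 (next day)

00:14 (next day)


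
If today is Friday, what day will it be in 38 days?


Monday

Start: Friday (index 4)
(4 + 38) mod 7
= 42 mod 7
= 0
Index 0 → Monday


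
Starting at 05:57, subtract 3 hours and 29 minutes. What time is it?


Start: 357 minutes from midnight
Subtract: 209 minutes
Remaining: 357 - 209 = 148
Hours: 2, Minutes: 28

02:28


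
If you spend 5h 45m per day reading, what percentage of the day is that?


Time: 345 minutes
Day: 1440 minutes
Percentage = (345/1440) × 100 ≈ 24.0%

24.0%


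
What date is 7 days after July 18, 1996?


Start: July 18, 1996
Add 7 days
July 18 + 7 = July 25, 1996

July 25, 1996


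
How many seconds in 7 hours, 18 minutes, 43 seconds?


26323 seconds

Hours: 7 × 3600 = 25200
Minutes: 18 × 60 = 1080
Seconds: 43
Total = 25200 + 1080 + 43 = 26323


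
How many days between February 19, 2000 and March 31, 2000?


From February 19, 2000 to March 31, 2000
Rest of February 2000: 29 - 19 = 10
Days into March 2000: 31
Total = 10 + 31 = 41 days

41 days


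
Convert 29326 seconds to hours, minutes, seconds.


8h 8m 46s

Hours: 29326 ÷ 3600 = 8 remainder 526
Minutes: 526 ÷ 60 = 8 remainder 46
Seconds: 46


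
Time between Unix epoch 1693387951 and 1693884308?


Difference = 1693884308 - 1693387951 = 496357 seconds
In hours: 496357 / 3600 ≈ 137.9
In days: 496357 / 86400 ≈ 5.74

496357 seconds (137.9 hours / 5.74 days)


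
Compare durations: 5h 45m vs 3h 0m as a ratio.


Duration 1: 345 minutes
Duration 2: 180 minutes
Ratio = 345:180
GCD = 15
Simplified = 23:12
As a decimal: 23/12 ≈ 1.92

23:12 (1.92)


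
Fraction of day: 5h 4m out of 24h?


Total minutes: 5×60 + 4 = 304
Day = 24×60 = 1440 minutes
Fraction = 304/1440 ≈ 0.2111
As a percentage: 304/1440 × 100 ≈ 21.11%

0.2111 (21.11%)


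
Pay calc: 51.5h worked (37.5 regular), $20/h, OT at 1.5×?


Regular: 37.5h × $20 = $750.00
Overtime: 51.5 - 37.5 = 14.0h
OT pay: 14.0h × $20 × 1.5 = $420.00
Total = $750.00 + $420.00 = $1170.00

$1170.00


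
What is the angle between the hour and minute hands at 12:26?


143.0°

Hour hand (12 ≡ 0 on the dial): 0×30 + 26×0.5 = 13.0°
Minute hand = 26×6 = 156°
Difference = |13.0 - 156| = 143.0°


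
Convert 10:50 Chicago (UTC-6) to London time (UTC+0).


16:50

Time difference = UTC+0 - UTC-6 = +6 hours
New hour = (10 + 6) mod 24
= 16 mod 24 = 16
Minutes unchanged → 16:50


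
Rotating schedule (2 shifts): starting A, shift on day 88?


Shift B

Shifts: A, B
Start: A (index 0)
Day 88: (0 + 88 - 1) mod 2
= 87 mod 2
= 1
Index 1 → shift B


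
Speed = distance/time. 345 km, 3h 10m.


Distance: 345 km
Time: 3h 10m = 190 min = 190/60 = 19/6 hours
Speed = 345 ÷ (19/6) = 345 × 6 / 19 = 2070/19 ≈ 108.9 km/h

108.9 km/h


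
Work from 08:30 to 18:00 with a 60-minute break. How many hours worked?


Total time = (18×60+0) - (8×60+30)
= 1080 - 510 = 570 min
Minus break: 570 - 60 = 510 min
= 8h 30m

8h 30m (510 minutes)


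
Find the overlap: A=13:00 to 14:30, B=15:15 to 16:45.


0 minutes

Meeting A: 780-870 (in minutes from midnight)
Meeting B: 915-1005
Overlap start = max(780, 915) = 915
Overlap end = min(870, 1005) = 870
Overlap = max(0, 870 - 915) = 0 min


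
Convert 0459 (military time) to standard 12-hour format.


Hour: 4
4 < 12 → AM

4:59 AM


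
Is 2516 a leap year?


Yes

Rules: divisible by 4 AND (not by 100 OR by 400)
2516 ÷ 4 = 629 exactly → divisible by 4
2516 ÷ 100 = 25 remainder 16 → not divisible by 100
Divisible by 4 but not by 100 → leap year


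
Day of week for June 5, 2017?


Monday

Zeller's congruence:
q=5, m=6, k=17, j=20
h = (5 + ⌊13×7/5⌋ + 17 + ⌊17/4⌋ + ⌊20/4⌋ - 2×20) mod 7
= (5 + 18 + 17 + 4 + 5 - 40) mod 7
= 9 mod 7 = 2
h=2 → Monday


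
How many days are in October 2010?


31 days

Month: October (month 10)
October has 31 days


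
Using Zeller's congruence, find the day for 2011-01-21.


Friday

Zeller's congruence:
q=21, m=13, k=10, j=20
h = (21 + ⌊13×14/5⌋ + 10 + ⌊10/4⌋ + ⌊20/4⌋ - 2×20) mod 7
= (21 + 36 + 10 + 2 + 5 - 40) mod 7
= 34 mod 7 = 6
h=6 → Friday


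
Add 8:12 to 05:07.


Start: 307 minutes from midnight
Add: 492 minutes
Total: 799 minutes
Hours: 799 ÷ 60 = 13 remainder 19

13:19


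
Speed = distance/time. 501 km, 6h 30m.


77.1 km/h

Distance: 501 km
Time: 6h 30m = 390 min = 390/60 = 13/2 hours
Speed = 501 ÷ (13/2) = 501 × 2 / 13 = 1002/13 ≈ 77.1 km/h


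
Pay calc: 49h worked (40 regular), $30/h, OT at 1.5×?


Regular: 40h × $30 = $1200.00
Overtime: 49 - 40 = 9h
OT pay: 9h × $30 × 1.5 = $405.00
Total = $1200.00 + $405.00 = $1605.00

$1605.00


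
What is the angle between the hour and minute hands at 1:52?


104.0°

Hour hand = 1×30 + 52×0.5 = 56.0°
Minute hand = 52×6 = 312°
Difference = |56.0 - 312| = 256.0°
Since > 180°: 360 - 256.0 = 104.0°


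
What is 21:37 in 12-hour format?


Hour: 21
21 - 12 = 9 → PM

9:37 PM


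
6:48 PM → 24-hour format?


18:48

Input: 6:48 PM
PM: 6 + 12 = 18


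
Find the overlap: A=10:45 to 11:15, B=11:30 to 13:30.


0 minutes

Meeting A: 645-675 (in minutes from midnight)
Meeting B: 690-810
Overlap start = max(645, 690) = 690
Overlap end = min(675, 810) = 675
Overlap = max(0, 675 - 690) = 0 min


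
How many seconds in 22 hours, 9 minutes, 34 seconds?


79774 seconds

Hours: 22 × 3600 = 79200
Minutes: 9 × 60 = 540
Seconds: 34
Total = 79200 + 540 + 34 = 79774


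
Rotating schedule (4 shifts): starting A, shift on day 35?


Shift C

Shifts: A, B, C, D
Start: A (index 0)
Day 35: (0 + 35 - 1) mod 4
= 34 mod 4
= 2
Index 2 → shift C


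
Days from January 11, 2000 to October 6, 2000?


From January 11, 2000 to October 6, 2000
Rest of January 2000: 31 - 11 = 20
Full months: February 2000 29, March 31, April 30, May 31, June 30, July 31, August 31, September 30
Days into October 2000: 6
Total = 20 + 29 + 31 + 30 + 31 + 30 + 31 + 31 + 30 + 6 = 269 days

269 days


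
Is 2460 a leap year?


Rules: divisible by 4 AND (not by 100 OR by 400)
2460 ÷ 4 = 615 exactly → divisible by 4
2460 ÷ 100 = 24 remainder 60 → not divisible by 100
Divisible by 4 but not by 100 → leap year

Yes


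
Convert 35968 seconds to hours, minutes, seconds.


9h 59m 28s

Hours: 35968 ÷ 3600 = 9 remainder 3568
Minutes: 3568 ÷ 60 = 59 remainder 28
Seconds: 28


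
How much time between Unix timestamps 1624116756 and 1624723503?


606747 seconds (168.5 hours / 7.02 days)

Difference = 1624723503 - 1624116756 = 606747 seconds
In hours: 606747 / 3600 ≈ 168.5
In days: 606747 / 86400 ≈ 7.02
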